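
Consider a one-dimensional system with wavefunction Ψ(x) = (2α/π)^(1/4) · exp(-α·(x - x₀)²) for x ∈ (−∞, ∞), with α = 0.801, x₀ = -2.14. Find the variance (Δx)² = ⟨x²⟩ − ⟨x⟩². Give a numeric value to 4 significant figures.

0.3121

Compute ⟨x⟩ and ⟨x²⟩ separately, then (Δx)² = ⟨x²⟩ − ⟨x⟩².
Gaussian moments (u = x − x₀): ∫u^(2j)·e^(−2αu²) du = (2j−1)!!/(4α)^j · √(π/(2α)), odd powers integrate to 0; here √(π/(2α)) = 1.4004.
⟨x⟩ = -2.1400 and ⟨x²⟩ = 4.8917.
(Δx)² = 4.8917 − (-2.1400)² = 0.31211.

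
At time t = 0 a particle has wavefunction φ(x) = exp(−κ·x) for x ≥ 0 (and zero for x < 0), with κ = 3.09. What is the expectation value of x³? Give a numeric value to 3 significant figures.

⟨x³⟩ = ∫ x³·|φ|² dx / ∫|φ|² dx (integrals over the domain).
Every integrand reduces to terms xʲ·e^(−2κx) on [0, ∞); use ∫₀^∞ xʲ·e^(−2κx) dx = j!/(2κ)^(j+1).
State is unnormalized: ∫|φ|² dx = 0.16181, and ∫φ*·x³·φ dx = 0.0041134, so ⟨x³⟩ = 0.0041134 / 0.16181.
⟨x³⟩ = 0.025421.

0.0254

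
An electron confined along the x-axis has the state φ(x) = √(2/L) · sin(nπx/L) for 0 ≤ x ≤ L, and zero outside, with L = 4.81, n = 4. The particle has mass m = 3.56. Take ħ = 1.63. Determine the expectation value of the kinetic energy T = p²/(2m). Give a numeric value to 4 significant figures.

T = −(ħ²/2m) d²/dx², so ⟨T⟩ = −(ħ²/2m) ∫ φ*·φ'' dx; with m = 3.56.
d/dx sin(nπx/L) = (nπ/L)·cos(nπx/L) and d²/dx² sin(nπx/L) = −(nπ/L)²·sin(nπx/L); on 0 ≤ x ≤ L, ∫sin²(nπx/L) dx = L/2 and ∫sin(nπx/L)·cos(nπx/L) dx = 0.
⟨T⟩ = 2.5470.

2.547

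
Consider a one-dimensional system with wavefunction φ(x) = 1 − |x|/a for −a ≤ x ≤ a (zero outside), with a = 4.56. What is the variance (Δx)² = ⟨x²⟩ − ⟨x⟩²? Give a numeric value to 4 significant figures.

Compute ⟨x⟩ and ⟨x²⟩ separately, then (Δx)² = ⟨x²⟩ − ⟨x⟩².
φ is even, so ∫ over [−a, a] = 2∫₀ᵃ with φ = 1 − x/a there: ∫₀ᵃ (1 − x/a)² dx = a/3, ∫₀ᵃ x²(1 − x/a)² dx = a³/30, ∫₀ᵃ x⁴(1 − x/a)² dx = a⁵/105.
Normalization: ∫|φ|² dx = 3.0400.
⟨x⟩ = 0.0000 and ⟨x²⟩ = 2.0794.
(Δx)² = 2.0794 − (0.0000)² = 2.0794.

2.079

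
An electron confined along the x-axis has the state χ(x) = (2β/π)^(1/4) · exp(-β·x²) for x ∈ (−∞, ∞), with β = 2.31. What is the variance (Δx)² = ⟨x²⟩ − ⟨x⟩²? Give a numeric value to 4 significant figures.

0.1082

Compute ⟨x⟩ and ⟨x²⟩ separately, then (Δx)² = ⟨x²⟩ − ⟨x⟩².
Gaussian moments: ∫x^(2j)·e^(−2βx²) dx = (2j−1)!!/(4β)^j · √(π/(2β)), odd powers integrate to 0; here √(π/(2β)) = 0.82462.
⟨x⟩ = 0.0000 and ⟨x²⟩ = 0.10823.
(Δx)² = 0.10823 − (0.0000)² = 0.10823.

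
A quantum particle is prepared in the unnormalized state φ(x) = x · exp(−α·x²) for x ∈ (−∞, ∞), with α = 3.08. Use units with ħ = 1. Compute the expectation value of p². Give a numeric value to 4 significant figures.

p² φ = −ħ² d²φ/dx²; ⟨p²⟩ = −ħ² ∫ φ*·φ'' dx / ∫|φ|² dx.
Expand each integrand as polynomial × e^(−2αx²) and use ∫x^(2j)·e^(−2αx²) dx = (2j−1)!!/(4α)^j · √(π/(2α)), odd powers → 0; here √(π/(2α)) = 0.71414. Differentiate with the product rule, d/dx e^(−αx²) = −2αx·e^(−αx²).
State is unnormalized: ∫|φ|² dx = 0.057966, and ∫φ*·(−ħ² φ'') dx = 0.53561, so ⟨p²⟩ = 0.53561 / 0.057966.
⟨p²⟩ = 9.2400.

9.240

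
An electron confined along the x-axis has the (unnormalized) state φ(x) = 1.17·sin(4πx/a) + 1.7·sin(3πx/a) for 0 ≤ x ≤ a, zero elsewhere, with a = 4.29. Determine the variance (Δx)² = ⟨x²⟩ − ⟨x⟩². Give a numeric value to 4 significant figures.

Compute ⟨x⟩ and ⟨x²⟩ separately, then (Δx)² = ⟨x²⟩ − ⟨x⟩².
On 0 ≤ x ≤ a (j ≠ l): ∫sin²(jπx/a) dx = a/2, ∫sin(jπx/a)·sin(lπx/a) dx = 0; diagonal moments ∫x·sin²(jπx/a) dx = a²/4, ∫x²·sin²(jπx/a) dx = a³·(1/6 − 1/(4j²π²)); cross terms ∫x·sin(jπx/a)·sin(lπx/a) dx = 0 for j + l even and −4jla²/(π²(j² − l²)²) for j + l odd, ∫x²·sin(jπx/a)·sin(lπx/a) dx = (−1)^(j+l)·4jla³/(π²(j² − l²)²); higher powers the same way via product-to-sum and parts.
Normalization: ∫|φ|² dx = 9.1353.
⟨x⟩ = 1.3496 and ⟨x²⟩ = 2.6333.
(Δx)² = 2.6333 − (1.3496)² = 0.81194.

0.8119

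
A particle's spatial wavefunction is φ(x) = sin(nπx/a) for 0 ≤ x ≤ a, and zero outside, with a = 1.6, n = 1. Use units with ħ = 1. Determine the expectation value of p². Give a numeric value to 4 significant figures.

p² φ = −ħ² d²φ/dx²; ⟨p²⟩ = −ħ² ∫ φ*·φ'' dx / ∫|φ|² dx.
d/dx sin(nπx/a) = (nπ/a)·cos(nπx/a) and d²/dx² sin(nπx/a) = −(nπ/a)²·sin(nπx/a); on 0 ≤ x ≤ a, ∫sin²(nπx/a) dx = a/2 and ∫sin(nπx/a)·cos(nπx/a) dx = 0.
State is unnormalized: ∫|φ|² dx = 0.80000, and ∫φ*·(−ħ² φ'') dx = 3.0843, so ⟨p²⟩ = 3.0843 / 0.80000.
⟨p²⟩ = 3.8553.

3.855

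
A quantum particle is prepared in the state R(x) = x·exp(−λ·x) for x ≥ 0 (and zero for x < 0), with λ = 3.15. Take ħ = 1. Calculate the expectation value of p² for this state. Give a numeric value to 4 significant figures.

9.923

p² R = −ħ² d²R/dx²; ⟨p²⟩ = −ħ² ∫ R*·R'' dx / ∫|R|² dx.
Differentiate x·exp(−λ·x) with the product rule; every integrand then reduces to terms xʲ·e^(−2λx) on [0, ∞), with ∫₀^∞ xʲ·e^(−2λx) dx = j!/(2λ)^(j+1).
State is unnormalized: ∫|R|² dx = 0.0079985, and ∫R*·(−ħ² R'') dx = 0.079365, so ⟨p²⟩ = 0.079365 / 0.0079985.
⟨p²⟩ = 9.9225.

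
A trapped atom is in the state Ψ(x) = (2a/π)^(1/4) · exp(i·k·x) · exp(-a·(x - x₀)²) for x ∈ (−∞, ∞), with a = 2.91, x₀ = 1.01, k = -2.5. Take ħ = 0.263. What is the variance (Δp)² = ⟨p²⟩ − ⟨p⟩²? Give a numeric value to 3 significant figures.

Compute ⟨p⟩ and ⟨p²⟩ separately; (Δp)² = ⟨p²⟩ − ⟨p⟩².
Gaussian moments (u = x − x₀): ∫u^(2j)·e^(−2au²) du = (2j−1)!!/(4a)^j · √(π/(2a)), odd powers integrate to 0; here √(π/(2a)) = 0.73471. Derivatives: Ψ′ = (ik − 2au)·Ψ, Ψ″ = ((ik − 2au)² − 2a)·Ψ; the odd-in-u pieces drop out.
⟨p⟩ = -0.65750 and ⟨p²⟩ = 0.63359.
(Δp)² = 0.63359 − (-0.65750)² = 0.20128.

0.201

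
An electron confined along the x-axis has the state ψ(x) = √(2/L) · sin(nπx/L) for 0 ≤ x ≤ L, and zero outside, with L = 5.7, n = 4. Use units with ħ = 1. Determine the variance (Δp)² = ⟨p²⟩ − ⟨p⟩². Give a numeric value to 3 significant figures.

Compute ⟨p⟩ and ⟨p²⟩ separately; (Δp)² = ⟨p²⟩ − ⟨p⟩².
d/dx sin(nπx/L) = (nπ/L)·cos(nπx/L) and d²/dx² sin(nπx/L) = −(nπ/L)²·sin(nπx/L); on 0 ≤ x ≤ L, ∫sin²(nπx/L) dx = L/2 and ∫sin(nπx/L)·cos(nπx/L) dx = 0.
⟨p⟩ = 0.0000 and ⟨p²⟩ = 4.8604.
(Δp)² = 4.8604 − (0.0000)² = 4.8604.

4.86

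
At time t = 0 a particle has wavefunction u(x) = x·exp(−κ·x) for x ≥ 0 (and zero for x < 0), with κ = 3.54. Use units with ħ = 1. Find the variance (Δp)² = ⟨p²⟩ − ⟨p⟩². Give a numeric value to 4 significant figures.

12.53

Compute ⟨p⟩ and ⟨p²⟩ separately; (Δp)² = ⟨p²⟩ − ⟨p⟩².
Differentiate x·exp(−κ·x) with the product rule; every integrand then reduces to terms xʲ·e^(−2κx) on [0, ∞), with ∫₀^∞ xʲ·e^(−2κx) dx = j!/(2κ)^(j+1).
Normalization: ∫|u|² dx = 0.0056355.
⟨p⟩ = 0.0000 and ⟨p²⟩ = 12.532.
(Δp)² = 12.532 − (0.0000)² = 12.532.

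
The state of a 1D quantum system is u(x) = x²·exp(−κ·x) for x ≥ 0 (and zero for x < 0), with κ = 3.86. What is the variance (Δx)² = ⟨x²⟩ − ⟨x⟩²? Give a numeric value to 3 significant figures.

Compute ⟨x⟩ and ⟨x²⟩ separately, then (Δx)² = ⟨x²⟩ − ⟨x⟩².
Every integrand reduces to terms xʲ·e^(−2κx) on [0, ∞); use ∫₀^∞ xʲ·e^(−2κx) dx = j!/(2κ)^(j+1).
Normalization: ∫|u|² dx = 0.00087524.
⟨x⟩ = 0.64767 and ⟨x²⟩ = 0.50337.
(Δx)² = 0.50337 − (0.64767)² = 0.083895.

0.0839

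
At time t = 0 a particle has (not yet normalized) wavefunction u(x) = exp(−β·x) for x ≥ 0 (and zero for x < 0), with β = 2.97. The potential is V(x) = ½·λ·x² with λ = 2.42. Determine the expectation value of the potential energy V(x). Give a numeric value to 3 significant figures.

⟨V⟩ = ∫ V(x)·|u|² dx / ∫|u|² dx.
Every integrand reduces to terms xʲ·e^(−2βx) on [0, ∞); use ∫₀^∞ xʲ·e^(−2βx) dx = j!/(2β)^(j+1).
State is unnormalized: ∫|u|² dx = 0.16835, and ∫u*·V(x)·u dx = 0.011547, so ⟨V⟩ = 0.011547 / 0.16835.
⟨V⟩ = 0.068587.

0.0686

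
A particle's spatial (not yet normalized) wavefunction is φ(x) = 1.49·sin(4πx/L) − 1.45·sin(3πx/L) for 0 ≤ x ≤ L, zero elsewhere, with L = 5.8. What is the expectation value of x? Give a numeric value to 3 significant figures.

4.05

⟨x⟩ = ∫ x·|φ|² dx / ∫|φ|² dx (integrals over the domain).
On 0 ≤ x ≤ L (j ≠ l): ∫sin²(jπx/L) dx = L/2, ∫sin(jπx/L)·sin(lπx/L) dx = 0; diagonal moments ∫x·sin²(jπx/L) dx = L²/4, ∫x²·sin²(jπx/L) dx = L³·(1/6 − 1/(4j²π²)); cross terms ∫x·sin(jπx/L)·sin(lπx/L) dx = 0 for j + l even and −4jlL²/(π²(j² − l²)²) for j + l odd, ∫x²·sin(jπx/L)·sin(lπx/L) dx = (−1)^(j+l)·4jlL³/(π²(j² − l²)²); higher powers the same way via product-to-sum and parts.
State is unnormalized: ∫|φ|² dx = 12.536, and ∫φ*·x·φ dx = 50.780, so ⟨x⟩ = 50.780 / 12.536.
⟨x⟩ = 4.0509.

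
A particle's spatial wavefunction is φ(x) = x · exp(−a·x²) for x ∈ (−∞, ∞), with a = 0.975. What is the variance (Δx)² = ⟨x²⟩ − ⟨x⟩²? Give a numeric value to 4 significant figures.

0.7692

Compute ⟨x⟩ and ⟨x²⟩ separately, then (Δx)² = ⟨x²⟩ − ⟨x⟩².
Expand each integrand as polynomial × e^(−2ax²) and use ∫x^(2j)·e^(−2ax²) dx = (2j−1)!!/(4a)^j · √(π/(2a)), odd powers → 0; here √(π/(2a)) = 1.2693.
Normalization: ∫|φ|² dx = 0.32546.
⟨x⟩ = 0.0000 and ⟨x²⟩ = 0.76923.
(Δx)² = 0.76923 − (0.0000)² = 0.76923.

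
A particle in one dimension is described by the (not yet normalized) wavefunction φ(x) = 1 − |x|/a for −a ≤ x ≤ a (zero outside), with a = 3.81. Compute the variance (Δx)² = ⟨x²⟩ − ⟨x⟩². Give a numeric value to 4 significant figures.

Compute ⟨x⟩ and ⟨x²⟩ separately, then (Δx)² = ⟨x²⟩ − ⟨x⟩².
φ is even, so ∫ over [−a, a] = 2∫₀ᵃ with φ = 1 − x/a there: ∫₀ᵃ (1 − x/a)² dx = a/3, ∫₀ᵃ x²(1 − x/a)² dx = a³/30, ∫₀ᵃ x⁴(1 − x/a)² dx = a⁵/105.
Normalization: ∫|φ|² dx = 2.5400.
⟨x⟩ = 0.0000 and ⟨x²⟩ = 1.4516.
(Δx)² = 1.4516 − (0.0000)² = 1.4516.

1.452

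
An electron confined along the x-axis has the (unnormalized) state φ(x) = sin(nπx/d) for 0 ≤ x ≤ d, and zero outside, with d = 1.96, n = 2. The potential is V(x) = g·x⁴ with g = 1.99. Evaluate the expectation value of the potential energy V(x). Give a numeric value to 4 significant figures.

5.158

⟨V⟩ = ∫ V(x)·|φ|² dx / ∫|φ|² dx.
With sin²θ = (1 − cos2θ)/2 on 0 ≤ x ≤ d: ∫sin²(nπx/d) dx = d/2, ∫x·sin²(nπx/d) dx = d²/4, ∫x²·sin²(nπx/d) dx = d³·(1/6 − 1/(4n²π²)); higher powers xᵏ the same way, integrating xᵏ·cos(2nπx/d) by parts.
State is unnormalized: ∫|φ|² dx = 0.98000, and ∫φ*·V(x)·φ dx = 5.0548, so ⟨V⟩ = 5.0548 / 0.98000.
⟨V⟩ = 5.1580.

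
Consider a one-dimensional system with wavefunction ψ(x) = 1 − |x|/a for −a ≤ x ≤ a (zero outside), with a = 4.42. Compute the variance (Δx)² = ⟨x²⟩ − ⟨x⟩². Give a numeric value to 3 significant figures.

Compute ⟨x⟩ and ⟨x²⟩ separately, then (Δx)² = ⟨x²⟩ − ⟨x⟩².
ψ is even, so ∫ over [−a, a] = 2∫₀ᵃ with ψ = 1 − x/a there: ∫₀ᵃ (1 − x/a)² dx = a/3, ∫₀ᵃ x²(1 − x/a)² dx = a³/30, ∫₀ᵃ x⁴(1 − x/a)² dx = a⁵/105.
Normalization: ∫|ψ|² dx = 2.9467.
⟨x⟩ = 0.0000 and ⟨x²⟩ = 1.9536.
(Δx)² = 1.9536 − (0.0000)² = 1.9536.

1.95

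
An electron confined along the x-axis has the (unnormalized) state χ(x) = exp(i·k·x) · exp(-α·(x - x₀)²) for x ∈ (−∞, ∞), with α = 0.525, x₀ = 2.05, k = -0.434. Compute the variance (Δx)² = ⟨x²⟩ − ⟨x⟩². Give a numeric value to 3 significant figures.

Compute ⟨x⟩ and ⟨x²⟩ separately, then (Δx)² = ⟨x²⟩ − ⟨x⟩².
Gaussian moments (u = x − x₀): ∫u^(2j)·e^(−2αu²) du = (2j−1)!!/(4α)^j · √(π/(2α)), odd powers integrate to 0; here √(π/(2α)) = 1.7297.
Normalization: ∫|χ|² dx = 1.7297.
⟨x⟩ = 2.0500 and ⟨x²⟩ = 4.6787.
(Δx)² = 4.6787 − (2.0500)² = 0.47619.

0.476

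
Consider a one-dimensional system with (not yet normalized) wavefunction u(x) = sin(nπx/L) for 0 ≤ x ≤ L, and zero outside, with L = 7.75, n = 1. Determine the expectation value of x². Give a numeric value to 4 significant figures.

⟨x²⟩ = ∫ x²·|u|² dx / ∫|u|² dx (integrals over the domain).
With sin²θ = (1 − cos2θ)/2 on 0 ≤ x ≤ L: ∫sin²(nπx/L) dx = L/2, ∫x·sin²(nπx/L) dx = L²/4, ∫x²·sin²(nπx/L) dx = L³·(1/6 − 1/(4n²π²)); higher powers xᵏ the same way, integrating xᵏ·cos(2nπx/L) by parts.
State is unnormalized: ∫|u|² dx = 3.8750, and ∫u*·x²·u dx = 65.790, so ⟨x²⟩ = 65.790 / 3.8750.
⟨x²⟩ = 16.978.

16.98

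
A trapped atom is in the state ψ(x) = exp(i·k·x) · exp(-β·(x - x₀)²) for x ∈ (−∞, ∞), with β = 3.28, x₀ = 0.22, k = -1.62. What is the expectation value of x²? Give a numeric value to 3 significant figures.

⟨x²⟩ = ∫ x²·|ψ|² dx / ∫|ψ|² dx (integrals over the domain).
Gaussian moments (u = x − x₀): ∫u^(2j)·e^(−2βu²) du = (2j−1)!!/(4β)^j · √(π/(2β)), odd powers integrate to 0; here √(π/(2β)) = 0.69203.
State is unnormalized: ∫|ψ|² dx = 0.69203, and ∫ψ*·x²·ψ dx = 0.086240, so ⟨x²⟩ = 0.086240 / 0.69203.
⟨x²⟩ = 0.12462.

0.125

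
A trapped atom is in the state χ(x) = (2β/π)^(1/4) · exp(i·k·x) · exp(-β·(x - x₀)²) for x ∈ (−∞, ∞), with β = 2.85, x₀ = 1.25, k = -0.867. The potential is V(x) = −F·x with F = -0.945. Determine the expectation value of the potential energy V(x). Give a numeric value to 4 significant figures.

1.181

⟨V⟩ = ∫ V(x)·|χ|² dx.
Gaussian moments (u = x − x₀): ∫u^(2j)·e^(−2βu²) du = (2j−1)!!/(4β)^j · √(π/(2β)), odd powers integrate to 0; here √(π/(2β)) = 0.74240.
⟨V⟩ = 1.1813.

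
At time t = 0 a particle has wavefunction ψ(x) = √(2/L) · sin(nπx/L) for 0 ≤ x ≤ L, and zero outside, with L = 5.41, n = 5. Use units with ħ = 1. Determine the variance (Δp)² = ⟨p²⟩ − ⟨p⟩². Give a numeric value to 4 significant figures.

8.430

Compute ⟨p⟩ and ⟨p²⟩ separately; (Δp)² = ⟨p²⟩ − ⟨p⟩².
d/dx sin(nπx/L) = (nπ/L)·cos(nπx/L) and d²/dx² sin(nπx/L) = −(nπ/L)²·sin(nπx/L); on 0 ≤ x ≤ L, ∫sin²(nπx/L) dx = L/2 and ∫sin(nπx/L)·cos(nπx/L) dx = 0.
⟨p⟩ = 0.0000 and ⟨p²⟩ = 8.4303.
(Δp)² = 8.4303 − (0.0000)² = 8.4303.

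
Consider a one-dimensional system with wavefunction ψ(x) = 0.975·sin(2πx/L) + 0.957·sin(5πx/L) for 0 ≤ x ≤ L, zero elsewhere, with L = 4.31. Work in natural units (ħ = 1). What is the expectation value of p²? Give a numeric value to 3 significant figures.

7.60

p² ψ = −ħ² d²ψ/dx²; ⟨p²⟩ = −ħ² ∫ ψ*·ψ'' dx / ∫|ψ|² dx.
d²/dx² sin(jπx/L) = −(jπ/L)²·sin(jπx/L); on 0 ≤ x ≤ L, ∫sin²(jπx/L) dx = L/2 and ∫sin(jπx/L)·sin(lπx/L) dx = 0 for j ≠ l, so only diagonal terms survive in ∫|ψ|² and ∫ψ·ψ″; ∫ψ·ψ′ dx = [ψ²/2] between the walls = 0.
State is unnormalized: ∫|ψ|² dx = 4.0223, and ∫ψ*·(−ħ² ψ'') dx = 30.569, so ⟨p²⟩ = 30.569 / 4.0223.
⟨p²⟩ = 7.6000.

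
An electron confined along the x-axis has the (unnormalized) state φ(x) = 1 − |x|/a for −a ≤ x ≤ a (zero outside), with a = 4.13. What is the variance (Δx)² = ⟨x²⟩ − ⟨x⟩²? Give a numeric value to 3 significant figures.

Compute ⟨x⟩ and ⟨x²⟩ separately, then (Δx)² = ⟨x²⟩ − ⟨x⟩².
φ is even, so ∫ over [−a, a] = 2∫₀ᵃ with φ = 1 − x/a there: ∫₀ᵃ (1 − x/a)² dx = a/3, ∫₀ᵃ x²(1 − x/a)² dx = a³/30, ∫₀ᵃ x⁴(1 − x/a)² dx = a⁵/105.
Normalization: ∫|φ|² dx = 2.7533.
⟨x⟩ = 0.0000 and ⟨x²⟩ = 1.7057.
(Δx)² = 1.7057 − (0.0000)² = 1.7057.

1.71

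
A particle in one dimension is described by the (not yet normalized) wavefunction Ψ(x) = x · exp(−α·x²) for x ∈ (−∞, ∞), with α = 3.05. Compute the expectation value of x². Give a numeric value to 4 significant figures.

⟨x²⟩ = ∫ x²·|Ψ|² dx / ∫|Ψ|² dx (integrals over the domain).
Expand each integrand as polynomial × e^(−2αx²) and use ∫x^(2j)·e^(−2αx²) dx = (2j−1)!!/(4α)^j · √(π/(2α)), odd powers → 0; here √(π/(2α)) = 0.71765.
State is unnormalized: ∫|Ψ|² dx = 0.058823, and ∫Ψ*·x²·Ψ dx = 0.014465, so ⟨x²⟩ = 0.014465 / 0.058823.
⟨x²⟩ = 0.24590.

0.2459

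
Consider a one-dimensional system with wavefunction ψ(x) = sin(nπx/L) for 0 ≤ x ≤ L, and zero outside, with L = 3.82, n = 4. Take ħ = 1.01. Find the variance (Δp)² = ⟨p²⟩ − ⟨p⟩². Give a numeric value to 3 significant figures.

Compute ⟨p⟩ and ⟨p²⟩ separately; (Δp)² = ⟨p²⟩ − ⟨p⟩².
d/dx sin(nπx/L) = (nπ/L)·cos(nπx/L) and d²/dx² sin(nπx/L) = −(nπ/L)²·sin(nπx/L); on 0 ≤ x ≤ L, ∫sin²(nπx/L) dx = L/2 and ∫sin(nπx/L)·cos(nπx/L) dx = 0.
Normalization: ∫|ψ|² dx = 1.9100.
⟨p⟩ = 0.0000 and ⟨p²⟩ = 11.039.
(Δp)² = 11.039 − (0.0000)² = 11.039.

11.0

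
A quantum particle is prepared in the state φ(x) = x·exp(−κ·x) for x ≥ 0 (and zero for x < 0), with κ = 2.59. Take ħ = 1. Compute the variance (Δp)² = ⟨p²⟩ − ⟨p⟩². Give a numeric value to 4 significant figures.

Compute ⟨p⟩ and ⟨p²⟩ separately; (Δp)² = ⟨p²⟩ − ⟨p⟩².
Differentiate x·exp(−κ·x) with the product rule; every integrand then reduces to terms xʲ·e^(−2κx) on [0, ∞), with ∫₀^∞ xʲ·e^(−2κx) dx = j!/(2κ)^(j+1).
Normalization: ∫|φ|² dx = 0.014389.
⟨p⟩ = 0.0000 and ⟨p²⟩ = 6.7081.
(Δp)² = 6.7081 − (0.0000)² = 6.7081.

6.708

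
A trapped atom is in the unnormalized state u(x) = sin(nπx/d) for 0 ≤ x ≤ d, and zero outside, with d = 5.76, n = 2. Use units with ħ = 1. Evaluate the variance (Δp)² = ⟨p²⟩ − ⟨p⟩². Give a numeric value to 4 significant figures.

Compute ⟨p⟩ and ⟨p²⟩ separately; (Δp)² = ⟨p²⟩ − ⟨p⟩².
d/dx sin(nπx/d) = (nπ/d)·cos(nπx/d) and d²/dx² sin(nπx/d) = −(nπ/d)²·sin(nπx/d); on 0 ≤ x ≤ d, ∫sin²(nπx/d) dx = d/2 and ∫sin(nπx/d)·cos(nπx/d) dx = 0.
Normalization: ∫|u|² dx = 2.8800.
⟨p⟩ = 0.0000 and ⟨p²⟩ = 1.1899.
(Δp)² = 1.1899 − (0.0000)² = 1.1899.

1.190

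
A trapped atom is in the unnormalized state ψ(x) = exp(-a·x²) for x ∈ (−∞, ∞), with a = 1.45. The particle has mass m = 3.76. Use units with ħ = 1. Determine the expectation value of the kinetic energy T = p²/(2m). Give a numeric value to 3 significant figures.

T = −(ħ²/2m) d²/dx², so ⟨T⟩ = −(ħ²/2m) ∫ ψ*·ψ'' dx / ∫|ψ|² dx; with m = 3.76.
Gaussian moments: ∫x^(2j)·e^(−2ax²) dx = (2j−1)!!/(4a)^j · √(π/(2a)), odd powers integrate to 0; here √(π/(2a)) = 1.0408. Derivatives: d/dx e^(−ax²) = −2ax·e^(−ax²), d²/dx² e^(−ax²) = (4a²x² − 2a)·e^(−ax²).
State is unnormalized: ∫|ψ|² dx = 1.0408, and ∫ψ*·(−ħ²/2m · ψ'') dx = 0.20069, so ⟨T⟩ = 0.20069 / 1.0408.
⟨T⟩ = 0.19282.

0.193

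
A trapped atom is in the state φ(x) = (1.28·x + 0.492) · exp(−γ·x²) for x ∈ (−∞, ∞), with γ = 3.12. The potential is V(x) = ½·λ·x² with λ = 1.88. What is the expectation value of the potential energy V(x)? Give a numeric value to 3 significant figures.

0.128

⟨V⟩ = ∫ V(x)·|φ|² dx / ∫|φ|² dx.
Expand each integrand as polynomial × e^(−2γx²) and use ∫x^(2j)·e^(−2γx²) dx = (2j−1)!!/(4γ)^j · √(π/(2γ)), odd powers → 0; here √(π/(2γ)) = 0.70955.
State is unnormalized: ∫|φ|² dx = 0.26491, and ∫φ*·V(x)·φ dx = 0.033985, so ⟨V⟩ = 0.033985 / 0.26491.
⟨V⟩ = 0.12829.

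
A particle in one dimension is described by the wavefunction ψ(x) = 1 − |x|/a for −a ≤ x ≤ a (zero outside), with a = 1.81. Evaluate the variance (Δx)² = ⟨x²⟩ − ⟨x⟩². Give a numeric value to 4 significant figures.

0.3276

Compute ⟨x⟩ and ⟨x²⟩ separately, then (Δx)² = ⟨x²⟩ − ⟨x⟩².
ψ is even, so ∫ over [−a, a] = 2∫₀ᵃ with ψ = 1 − x/a there: ∫₀ᵃ (1 − x/a)² dx = a/3, ∫₀ᵃ x²(1 − x/a)² dx = a³/30, ∫₀ᵃ x⁴(1 − x/a)² dx = a⁵/105.
Normalization: ∫|ψ|² dx = 1.2067.
⟨x⟩ = 0.0000 and ⟨x²⟩ = 0.32761.
(Δx)² = 0.32761 − (0.0000)² = 0.32761.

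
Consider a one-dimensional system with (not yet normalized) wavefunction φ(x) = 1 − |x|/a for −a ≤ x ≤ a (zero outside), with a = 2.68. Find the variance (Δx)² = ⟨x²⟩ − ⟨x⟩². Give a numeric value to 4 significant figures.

Compute ⟨x⟩ and ⟨x²⟩ separately, then (Δx)² = ⟨x²⟩ − ⟨x⟩².
φ is even, so ∫ over [−a, a] = 2∫₀ᵃ with φ = 1 − x/a there: ∫₀ᵃ (1 − x/a)² dx = a/3, ∫₀ᵃ x²(1 − x/a)² dx = a³/30, ∫₀ᵃ x⁴(1 − x/a)² dx = a⁵/105.
Normalization: ∫|φ|² dx = 1.7867.
⟨x⟩ = 0.0000 and ⟨x²⟩ = 0.71824.
(Δx)² = 0.71824 − (0.0000)² = 0.71824.

0.7182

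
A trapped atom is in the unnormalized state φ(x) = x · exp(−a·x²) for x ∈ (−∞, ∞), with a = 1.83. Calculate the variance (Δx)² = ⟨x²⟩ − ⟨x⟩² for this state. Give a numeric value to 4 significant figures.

0.4098

Compute ⟨x⟩ and ⟨x²⟩ separately, then (Δx)² = ⟨x²⟩ − ⟨x⟩².
Expand each integrand as polynomial × e^(−2ax²) and use ∫x^(2j)·e^(−2ax²) dx = (2j−1)!!/(4a)^j · √(π/(2a)), odd powers → 0; here √(π/(2a)) = 0.92648.
Normalization: ∫|φ|² dx = 0.12657.
⟨x⟩ = 0.0000 and ⟨x²⟩ = 0.40984.
(Δx)² = 0.40984 − (0.0000)² = 0.40984.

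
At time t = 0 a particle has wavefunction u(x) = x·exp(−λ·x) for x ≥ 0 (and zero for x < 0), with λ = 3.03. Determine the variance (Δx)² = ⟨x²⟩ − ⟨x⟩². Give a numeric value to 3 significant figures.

0.0817

Compute ⟨x⟩ and ⟨x²⟩ separately, then (Δx)² = ⟨x²⟩ − ⟨x⟩².
Every integrand reduces to terms xʲ·e^(−2λx) on [0, ∞); use ∫₀^∞ xʲ·e^(−2λx) dx = j!/(2λ)^(j+1).
Normalization: ∫|u|² dx = 0.0089869.
⟨x⟩ = 0.49505 and ⟨x²⟩ = 0.32677.
(Δx)² = 0.32677 − (0.49505)² = 0.081691.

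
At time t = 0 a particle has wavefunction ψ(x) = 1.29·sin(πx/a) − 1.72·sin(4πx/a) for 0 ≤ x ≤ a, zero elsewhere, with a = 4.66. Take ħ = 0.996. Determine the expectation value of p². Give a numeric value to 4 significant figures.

p² ψ = −ħ² d²ψ/dx²; ⟨p²⟩ = −ħ² ∫ ψ*·ψ'' dx / ∫|ψ|² dx.
d²/dx² sin(jπx/a) = −(jπ/a)²·sin(jπx/a); on 0 ≤ x ≤ a, ∫sin²(jπx/a) dx = a/2 and ∫sin(jπx/a)·sin(lπx/a) dx = 0 for j ≠ l, so only diagonal terms survive in ∫|ψ|² and ∫ψ·ψ″; ∫ψ·ψ′ dx = [ψ²/2] between the walls = 0.
State is unnormalized: ∫|ψ|² dx = 10.770, and ∫ψ*·(−ħ² ψ'') dx = 51.474, so ⟨p²⟩ = 51.474 / 10.770.
⟨p²⟩ = 4.7792.

4.779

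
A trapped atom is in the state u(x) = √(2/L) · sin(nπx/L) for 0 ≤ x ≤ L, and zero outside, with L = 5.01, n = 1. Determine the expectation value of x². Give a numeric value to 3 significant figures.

7.10

⟨x²⟩ = ∫ x²·|u|² dx (integrals over the domain).
With sin²θ = (1 − cos2θ)/2 on 0 ≤ x ≤ L: ∫sin²(nπx/L) dx = L/2, ∫x·sin²(nπx/L) dx = L²/4, ∫x²·sin²(nπx/L) dx = L³·(1/6 − 1/(4n²π²)); higher powers xᵏ the same way, integrating xᵏ·cos(2nπx/L) by parts.
⟨x²⟩ = 7.0951.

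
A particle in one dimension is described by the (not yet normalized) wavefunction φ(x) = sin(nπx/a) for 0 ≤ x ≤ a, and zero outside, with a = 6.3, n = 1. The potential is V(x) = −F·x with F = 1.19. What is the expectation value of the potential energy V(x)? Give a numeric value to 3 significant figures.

-3.75

⟨V⟩ = ∫ V(x)·|φ|² dx / ∫|φ|² dx.
With sin²θ = (1 − cos2θ)/2 on 0 ≤ x ≤ a: ∫sin²(nπx/a) dx = a/2, ∫x·sin²(nπx/a) dx = a²/4, ∫x²·sin²(nπx/a) dx = a³·(1/6 − 1/(4n²π²)); higher powers xᵏ the same way, integrating xᵏ·cos(2nπx/a) by parts.
State is unnormalized: ∫|φ|² dx = 3.1500, and ∫φ*·V(x)·φ dx = -11.808, so ⟨V⟩ = -11.808 / 3.1500.
⟨V⟩ = -3.7485.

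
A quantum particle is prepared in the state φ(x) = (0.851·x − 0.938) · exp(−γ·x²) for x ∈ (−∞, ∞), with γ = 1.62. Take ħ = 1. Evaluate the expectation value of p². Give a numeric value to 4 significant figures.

p² φ = −ħ² d²φ/dx²; ⟨p²⟩ = −ħ² ∫ φ*·φ'' dx / ∫|φ|² dx.
Expand each integrand as polynomial × e^(−2γx²) and use ∫x^(2j)·e^(−2γx²) dx = (2j−1)!!/(4γ)^j · √(π/(2γ)), odd powers → 0; here √(π/(2γ)) = 0.98470. Differentiate with the product rule, d/dx e^(−γx²) = −2γx·e^(−γx²).
State is unnormalized: ∫|φ|² dx = 0.97643, and ∫φ*·(−ħ² φ'') dx = 1.9384, so ⟨p²⟩ = 1.9384 / 0.97643.
⟨p²⟩ = 1.9852.

1.985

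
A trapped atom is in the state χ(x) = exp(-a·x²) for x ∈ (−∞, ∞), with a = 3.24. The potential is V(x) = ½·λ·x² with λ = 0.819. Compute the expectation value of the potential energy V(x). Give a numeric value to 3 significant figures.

0.0316

⟨V⟩ = ∫ V(x)·|χ|² dx / ∫|χ|² dx.
Gaussian moments: ∫x^(2j)·e^(−2ax²) dx = (2j−1)!!/(4a)^j · √(π/(2a)), odd powers integrate to 0; here √(π/(2a)) = 0.69629.
State is unnormalized: ∫|χ|² dx = 0.69629, and ∫χ*·V(x)·χ dx = 0.022001, so ⟨V⟩ = 0.022001 / 0.69629.
⟨V⟩ = 0.031597.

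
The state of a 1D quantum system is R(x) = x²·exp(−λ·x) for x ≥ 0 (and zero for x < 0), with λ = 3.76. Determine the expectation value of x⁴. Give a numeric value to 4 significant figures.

⟨x⁴⟩ = ∫ x⁴·|R|² dx / ∫|R|² dx (integrals over the domain).
Every integrand reduces to terms xʲ·e^(−2λx) on [0, ∞); use ∫₀^∞ xʲ·e^(−2λx) dx = j!/(2λ)^(j+1).
State is unnormalized: ∫|R|² dx = 0.00099798, and ∫R*·x⁴·R dx = 0.00052428, so ⟨x⁴⟩ = 0.00052428 / 0.00099798.
⟨x⁴⟩ = 0.52534.

0.5253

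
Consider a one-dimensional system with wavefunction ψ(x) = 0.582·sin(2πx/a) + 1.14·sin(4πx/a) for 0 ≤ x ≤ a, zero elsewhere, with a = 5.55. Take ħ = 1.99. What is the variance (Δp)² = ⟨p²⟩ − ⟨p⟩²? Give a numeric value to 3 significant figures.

17.2

Compute ⟨p⟩ and ⟨p²⟩ separately; (Δp)² = ⟨p²⟩ − ⟨p⟩².
d²/dx² sin(jπx/a) = −(jπ/a)²·sin(jπx/a); on 0 ≤ x ≤ a, ∫sin²(jπx/a) dx = a/2 and ∫sin(jπx/a)·sin(lπx/a) dx = 0 for j ≠ l, so only diagonal terms survive in ∫|ψ|² and ∫ψ·ψ″; ∫ψ·ψ′ dx = [ψ²/2] between the walls = 0.
Normalization: ∫|ψ|² dx = 4.5463.
⟨p⟩ = 0.0000 and ⟨p²⟩ = 17.154.
(Δp)² = 17.154 − (0.0000)² = 17.154.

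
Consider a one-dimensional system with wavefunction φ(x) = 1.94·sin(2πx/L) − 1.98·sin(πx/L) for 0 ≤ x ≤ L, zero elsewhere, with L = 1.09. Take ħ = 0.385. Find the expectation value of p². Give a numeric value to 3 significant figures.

3.04

p² φ = −ħ² d²φ/dx²; ⟨p²⟩ = −ħ² ∫ φ*·φ'' dx / ∫|φ|² dx.
d²/dx² sin(jπx/L) = −(jπ/L)²·sin(jπx/L); on 0 ≤ x ≤ L, ∫sin²(jπx/L) dx = L/2 and ∫sin(jπx/L)·sin(lπx/L) dx = 0 for j ≠ l, so only diagonal terms survive in ∫|φ|² and ∫φ·φ″; ∫φ·φ′ dx = [φ²/2] between the walls = 0.
State is unnormalized: ∫|φ|² dx = 4.1878, and ∫φ*·(−ħ² φ'') dx = 12.733, so ⟨p²⟩ = 12.733 / 4.1878.
⟨p²⟩ = 3.0406.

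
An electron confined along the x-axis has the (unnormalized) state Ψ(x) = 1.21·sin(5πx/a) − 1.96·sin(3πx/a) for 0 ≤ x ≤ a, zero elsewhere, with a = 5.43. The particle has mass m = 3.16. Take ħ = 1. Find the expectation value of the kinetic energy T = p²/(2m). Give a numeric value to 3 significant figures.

T = −(ħ²/2m) d²/dx², so ⟨T⟩ = −(ħ²/2m) ∫ Ψ*·Ψ'' dx / ∫|Ψ|² dx; with m = 3.16.
d²/dx² sin(jπx/a) = −(jπ/a)²·sin(jπx/a); on 0 ≤ x ≤ a, ∫sin²(jπx/a) dx = a/2 and ∫sin(jπx/a)·sin(lπx/a) dx = 0 for j ≠ l, so only diagonal terms survive in ∫|Ψ|² and ∫Ψ·Ψ″; ∫Ψ·Ψ′ dx = [Ψ²/2] between the walls = 0.
State is unnormalized: ∫|Ψ|² dx = 14.405, and ∫Ψ*·(−ħ²/2m · Ψ'') dx = 10.235, so ⟨T⟩ = 10.235 / 14.405.
⟨T⟩ = 0.71053.

0.711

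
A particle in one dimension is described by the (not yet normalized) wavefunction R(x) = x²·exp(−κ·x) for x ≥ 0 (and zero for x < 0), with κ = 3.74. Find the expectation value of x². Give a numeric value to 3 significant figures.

0.536

⟨x²⟩ = ∫ x²·|R|² dx / ∫|R|² dx (integrals over the domain).
Every integrand reduces to terms xʲ·e^(−2κx) on [0, ∞); use ∫₀^∞ xʲ·e^(−2κx) dx = j!/(2κ)^(j+1).
State is unnormalized: ∫|R|² dx = 0.0010250, and ∫R*·x²·R dx = 0.00054957, so ⟨x²⟩ = 0.00054957 / 0.0010250.
⟨x²⟩ = 0.53619.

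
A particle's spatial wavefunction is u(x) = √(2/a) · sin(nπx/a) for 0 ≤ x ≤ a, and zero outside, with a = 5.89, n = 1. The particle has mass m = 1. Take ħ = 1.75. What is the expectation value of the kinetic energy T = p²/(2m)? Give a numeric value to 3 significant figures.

0.436

T = −(ħ²/2m) d²/dx², so ⟨T⟩ = −(ħ²/2m) ∫ u*·u'' dx; with m = 1.
d/dx sin(nπx/a) = (nπ/a)·cos(nπx/a) and d²/dx² sin(nπx/a) = −(nπ/a)²·sin(nπx/a); on 0 ≤ x ≤ a, ∫sin²(nπx/a) dx = a/2 and ∫sin(nπx/a)·cos(nπx/a) dx = 0.
⟨T⟩ = 0.43563.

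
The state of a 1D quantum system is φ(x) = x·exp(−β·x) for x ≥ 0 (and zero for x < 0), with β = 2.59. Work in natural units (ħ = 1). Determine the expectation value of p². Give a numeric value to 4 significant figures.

6.708

p² φ = −ħ² d²φ/dx²; ⟨p²⟩ = −ħ² ∫ φ*·φ'' dx / ∫|φ|² dx.
Differentiate x·exp(−β·x) with the product rule; every integrand then reduces to terms xʲ·e^(−2βx) on [0, ∞), with ∫₀^∞ xʲ·e^(−2βx) dx = j!/(2β)^(j+1).
State is unnormalized: ∫|φ|² dx = 0.014389, and ∫φ*·(−ħ² φ'') dx = 0.096525, so ⟨p²⟩ = 0.096525 / 0.014389.
⟨p²⟩ = 6.7081.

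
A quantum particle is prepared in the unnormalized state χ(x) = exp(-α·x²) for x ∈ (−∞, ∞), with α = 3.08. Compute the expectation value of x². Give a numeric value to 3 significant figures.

0.0812

⟨x²⟩ = ∫ x²·|χ|² dx / ∫|χ|² dx (integrals over the domain).
Gaussian moments: ∫x^(2j)·e^(−2αx²) dx = (2j−1)!!/(4α)^j · √(π/(2α)), odd powers integrate to 0; here √(π/(2α)) = 0.71414.
State is unnormalized: ∫|χ|² dx = 0.71414, and ∫χ*·x²·χ dx = 0.057966, so ⟨x²⟩ = 0.057966 / 0.71414.
⟨x²⟩ = 0.081169.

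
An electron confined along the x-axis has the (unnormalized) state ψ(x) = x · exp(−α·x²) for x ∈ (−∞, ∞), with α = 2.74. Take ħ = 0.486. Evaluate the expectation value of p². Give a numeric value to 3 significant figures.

1.94

p² ψ = −ħ² d²ψ/dx²; ⟨p²⟩ = −ħ² ∫ ψ*·ψ'' dx / ∫|ψ|² dx.
Expand each integrand as polynomial × e^(−2αx²) and use ∫x^(2j)·e^(−2αx²) dx = (2j−1)!!/(4α)^j · √(π/(2α)), odd powers → 0; here √(π/(2α)) = 0.75715. Differentiate with the product rule, d/dx e^(−αx²) = −2αx·e^(−αx²).
State is unnormalized: ∫|ψ|² dx = 0.069083, and ∫ψ*·(−ħ² ψ'') dx = 0.13413, so ⟨p²⟩ = 0.13413 / 0.069083.
⟨p²⟩ = 1.9415.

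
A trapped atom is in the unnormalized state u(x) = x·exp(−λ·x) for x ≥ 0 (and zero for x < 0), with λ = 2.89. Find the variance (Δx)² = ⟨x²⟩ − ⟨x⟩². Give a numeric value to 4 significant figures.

0.08980

Compute ⟨x⟩ and ⟨x²⟩ separately, then (Δx)² = ⟨x²⟩ − ⟨x⟩².
Every integrand reduces to terms xʲ·e^(−2λx) on [0, ∞); use ∫₀^∞ xʲ·e^(−2λx) dx = j!/(2λ)^(j+1).
Normalization: ∫|u|² dx = 0.010357.
⟨x⟩ = 0.51903 and ⟨x²⟩ = 0.35919.
(Δx)² = 0.35919 − (0.51903)² = 0.089798.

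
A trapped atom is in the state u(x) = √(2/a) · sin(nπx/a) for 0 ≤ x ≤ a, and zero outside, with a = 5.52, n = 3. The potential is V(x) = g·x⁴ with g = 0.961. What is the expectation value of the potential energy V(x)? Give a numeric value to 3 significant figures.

⟨V⟩ = ∫ V(x)·|u|² dx.
With sin²θ = (1 − cos2θ)/2 on 0 ≤ x ≤ a: ∫sin²(nπx/a) dx = a/2, ∫x·sin²(nπx/a) dx = a²/4, ∫x²·sin²(nπx/a) dx = a³·(1/6 − 1/(4n²π²)); higher powers xᵏ the same way, integrating xᵏ·cos(2nπx/a) by parts.
⟨V⟩ = 168.57.

169.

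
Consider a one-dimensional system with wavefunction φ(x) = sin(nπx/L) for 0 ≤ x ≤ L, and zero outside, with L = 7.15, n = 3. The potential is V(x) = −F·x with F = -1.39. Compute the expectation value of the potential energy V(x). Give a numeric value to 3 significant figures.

4.97

⟨V⟩ = ∫ V(x)·|φ|² dx / ∫|φ|² dx.
With sin²θ = (1 − cos2θ)/2 on 0 ≤ x ≤ L: ∫sin²(nπx/L) dx = L/2, ∫x·sin²(nπx/L) dx = L²/4, ∫x²·sin²(nπx/L) dx = L³·(1/6 − 1/(4n²π²)); higher powers xᵏ the same way, integrating xᵏ·cos(2nπx/L) by parts.
State is unnormalized: ∫|φ|² dx = 3.5750, and ∫φ*·V(x)·φ dx = 17.765, so ⟨V⟩ = 17.765 / 3.5750.
⟨V⟩ = 4.9693.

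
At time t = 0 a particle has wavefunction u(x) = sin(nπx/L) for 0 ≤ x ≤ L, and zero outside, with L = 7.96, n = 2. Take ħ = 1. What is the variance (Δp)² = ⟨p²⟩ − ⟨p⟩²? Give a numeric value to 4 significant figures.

0.6231

Compute ⟨p⟩ and ⟨p²⟩ separately; (Δp)² = ⟨p²⟩ − ⟨p⟩².
d/dx sin(nπx/L) = (nπ/L)·cos(nπx/L) and d²/dx² sin(nπx/L) = −(nπ/L)²·sin(nπx/L); on 0 ≤ x ≤ L, ∫sin²(nπx/L) dx = L/2 and ∫sin(nπx/L)·cos(nπx/L) dx = 0.
Normalization: ∫|u|² dx = 3.9800.
⟨p⟩ = 0.0000 and ⟨p²⟩ = 0.62307.
(Δp)² = 0.62307 − (0.0000)² = 0.62307.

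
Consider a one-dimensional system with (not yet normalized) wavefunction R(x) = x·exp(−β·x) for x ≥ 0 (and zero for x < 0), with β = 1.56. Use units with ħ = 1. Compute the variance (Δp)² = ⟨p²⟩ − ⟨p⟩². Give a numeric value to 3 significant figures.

2.43

Compute ⟨p⟩ and ⟨p²⟩ separately; (Δp)² = ⟨p²⟩ − ⟨p⟩².
Differentiate x·exp(−β·x) with the product rule; every integrand then reduces to terms xʲ·e^(−2βx) on [0, ∞), with ∫₀^∞ xʲ·e^(−2βx) dx = j!/(2β)^(j+1).
Normalization: ∫|R|² dx = 0.065852.
⟨p⟩ = 0.0000 and ⟨p²⟩ = 2.4336.
(Δp)² = 2.4336 − (0.0000)² = 2.4336.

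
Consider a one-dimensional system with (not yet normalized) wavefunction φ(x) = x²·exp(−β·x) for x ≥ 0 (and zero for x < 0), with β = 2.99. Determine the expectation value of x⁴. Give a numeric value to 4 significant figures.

1.314

⟨x⁴⟩ = ∫ x⁴·|φ|² dx / ∫|φ|² dx (integrals over the domain).
Every integrand reduces to terms xʲ·e^(−2βx) on [0, ∞); use ∫₀^∞ xʲ·e^(−2βx) dx = j!/(2β)^(j+1).
State is unnormalized: ∫|φ|² dx = 0.0031384, and ∫φ*·x⁴·φ dx = 0.0041230, so ⟨x⁴⟩ = 0.0041230 / 0.0031384.
⟨x⁴⟩ = 1.3137.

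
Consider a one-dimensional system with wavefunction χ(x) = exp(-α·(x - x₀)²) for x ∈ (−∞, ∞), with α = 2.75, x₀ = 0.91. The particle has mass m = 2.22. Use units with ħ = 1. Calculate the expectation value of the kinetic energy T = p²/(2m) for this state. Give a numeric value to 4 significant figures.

0.6194

T = −(ħ²/2m) d²/dx², so ⟨T⟩ = −(ħ²/2m) ∫ χ*·χ'' dx / ∫|χ|² dx; with m = 2.22.
Gaussian moments (u = x − x₀): ∫u^(2j)·e^(−2αu²) du = (2j−1)!!/(4α)^j · √(π/(2α)), odd powers integrate to 0; here √(π/(2α)) = 0.75578. Derivatives: d/dx e^(−αu²) = −2αu·e^(−αu²), d²/dx² e^(−αu²) = (4α²u² − 2α)·e^(−αu²).
State is unnormalized: ∫|χ|² dx = 0.75578, and ∫χ*·(−ħ²/2m · χ'') dx = 0.46811, so ⟨T⟩ = 0.46811 / 0.75578.
⟨T⟩ = 0.61937.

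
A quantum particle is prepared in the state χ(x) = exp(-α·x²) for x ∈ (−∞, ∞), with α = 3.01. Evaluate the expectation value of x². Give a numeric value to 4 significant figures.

0.08306

⟨x²⟩ = ∫ x²·|χ|² dx / ∫|χ|² dx (integrals over the domain).
Gaussian moments: ∫x^(2j)·e^(−2αx²) dx = (2j−1)!!/(4α)^j · √(π/(2α)), odd powers integrate to 0; here √(π/(2α)) = 0.72240.
State is unnormalized: ∫|χ|² dx = 0.72240, and ∫χ*·x²·χ dx = 0.060000, so ⟨x²⟩ = 0.060000 / 0.72240.
⟨x²⟩ = 0.083056.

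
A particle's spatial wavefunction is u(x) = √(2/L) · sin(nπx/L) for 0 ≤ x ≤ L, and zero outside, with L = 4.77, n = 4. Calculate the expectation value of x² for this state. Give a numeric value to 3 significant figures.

⟨x²⟩ = ∫ x²·|u|² dx (integrals over the domain).
With sin²θ = (1 − cos2θ)/2 on 0 ≤ x ≤ L: ∫sin²(nπx/L) dx = L/2, ∫x·sin²(nπx/L) dx = L²/4, ∫x²·sin²(nπx/L) dx = L³·(1/6 − 1/(4n²π²)); higher powers xᵏ the same way, integrating xᵏ·cos(2nπx/L) by parts.
⟨x²⟩ = 7.5123.

7.51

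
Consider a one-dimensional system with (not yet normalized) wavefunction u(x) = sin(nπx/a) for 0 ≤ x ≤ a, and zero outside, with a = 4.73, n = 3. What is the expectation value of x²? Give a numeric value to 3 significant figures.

⟨x²⟩ = ∫ x²·|u|² dx / ∫|u|² dx (integrals over the domain).
With sin²θ = (1 − cos2θ)/2 on 0 ≤ x ≤ a: ∫sin²(nπx/a) dx = a/2, ∫x·sin²(nπx/a) dx = a²/4, ∫x²·sin²(nπx/a) dx = a³·(1/6 − 1/(4n²π²)); higher powers xᵏ the same way, integrating xᵏ·cos(2nπx/a) by parts.
State is unnormalized: ∫|u|² dx = 2.3650, and ∫u*·x²·u dx = 17.339, so ⟨x²⟩ = 17.339 / 2.3650.
⟨x²⟩ = 7.3317.

7.33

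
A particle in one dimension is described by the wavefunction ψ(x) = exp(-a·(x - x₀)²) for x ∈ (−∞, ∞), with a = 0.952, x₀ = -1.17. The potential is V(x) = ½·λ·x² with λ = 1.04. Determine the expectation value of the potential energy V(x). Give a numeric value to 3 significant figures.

0.848

⟨V⟩ = ∫ V(x)·|ψ|² dx / ∫|ψ|² dx.
Gaussian moments (u = x − x₀): ∫u^(2j)·e^(−2au²) du = (2j−1)!!/(4a)^j · √(π/(2a)), odd powers integrate to 0; here √(π/(2a)) = 1.2845.
State is unnormalized: ∫|ψ|² dx = 1.2845, and ∫ψ*·V(x)·ψ dx = 1.0898, so ⟨V⟩ = 1.0898 / 1.2845.
⟨V⟩ = 0.84838.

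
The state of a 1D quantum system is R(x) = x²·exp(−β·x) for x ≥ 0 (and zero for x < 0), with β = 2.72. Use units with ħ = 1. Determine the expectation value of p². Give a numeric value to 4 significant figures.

2.466

p² R = −ħ² d²R/dx²; ⟨p²⟩ = −ħ² ∫ R*·R'' dx / ∫|R|² dx.
Differentiate x²·exp(−β·x) with the product rule; every integrand then reduces to terms xʲ·e^(−2βx) on [0, ∞), with ∫₀^∞ xʲ·e^(−2βx) dx = j!/(2β)^(j+1).
State is unnormalized: ∫|R|² dx = 0.0050375, and ∫R*·(−ħ² R'') dx = 0.012423, so ⟨p²⟩ = 0.012423 / 0.0050375.
⟨p²⟩ = 2.4661.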